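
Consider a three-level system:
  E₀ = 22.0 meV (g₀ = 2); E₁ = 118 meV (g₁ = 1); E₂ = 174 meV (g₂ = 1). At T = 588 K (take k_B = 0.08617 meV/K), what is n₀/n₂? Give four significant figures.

k_BT = 0.08617 × 588 K = 50.6680 meV.
n₀/n₂ = (g₀/g₂) exp[−(E₀−E₂)/kT] = (2/1) × exp(−(-152.0 meV)/(50.6680 meV)) = (2/1) × exp(2.99992) = 40.17.

40.17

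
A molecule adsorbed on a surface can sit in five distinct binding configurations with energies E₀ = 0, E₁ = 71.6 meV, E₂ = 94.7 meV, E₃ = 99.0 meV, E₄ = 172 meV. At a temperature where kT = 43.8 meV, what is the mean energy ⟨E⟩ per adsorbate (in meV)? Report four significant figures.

Eᵢ/kT = 0, 1.63470, 2.16210, 2.26027, 3.92694.
Z = Σ e^(−Eᵢ/kT) = e^(−0) + e^(−1.63470) + e^(−2.16210) + e^(−2.26027) + e^(−3.92694) = 1.00000 + 0.195011 + 0.115083 + 0.104322 + 0.0197039 = 1.43412.
⟨E⟩ = Σ Eᵢ e^(−Eᵢ/kT) / Z = (0·1.00000 + 71.6·0.195011 + 94.7·0.115083 + 99.0·0.104322 + 172·0.0197039) / 1.43412 = 26.90 meV.

26.90 meV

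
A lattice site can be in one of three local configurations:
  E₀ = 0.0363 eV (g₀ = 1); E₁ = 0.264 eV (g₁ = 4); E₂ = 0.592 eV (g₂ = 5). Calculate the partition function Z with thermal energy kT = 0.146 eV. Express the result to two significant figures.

Eᵢ/kT = 0.2486, 1.808, 4.055.
Z = Σ gᵢe^(−Eᵢ/kT) = 1·e^(−0.2486) + 4·e^(−1.808) + 5·e^(−4.055) = 0.7799 + 0.6559 + 0.08668 = 1.522.

Z = 1.5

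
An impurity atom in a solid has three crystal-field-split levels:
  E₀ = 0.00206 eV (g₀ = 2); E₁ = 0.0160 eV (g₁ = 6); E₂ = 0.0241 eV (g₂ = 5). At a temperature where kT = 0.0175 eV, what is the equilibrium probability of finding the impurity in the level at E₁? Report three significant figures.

0.442

Eᵢ/kT = 0.11771, 0.91429, 1.3771.
Z = Σ gᵢe^(−Eᵢ/kT) = 2·e^(−0.11771) + 6·e^(−0.91429) + 5·e^(−1.3771) = 1.7779 + 2.4048 + 1.2615 = 5.4442.
P₁ = g₁ e^(−E₁/kT) / Z = 2.4048/5.4442 = 0.442.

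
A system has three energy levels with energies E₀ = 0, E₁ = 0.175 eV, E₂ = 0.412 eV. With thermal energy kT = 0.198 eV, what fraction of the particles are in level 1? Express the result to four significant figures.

Eᵢ/kT = 0, 0.883838, 2.08081.
Z = Σ e^(−Eᵢ/kT) = e^(−0) + e^(−0.883838) + e^(−2.08081) = 1.00000 + 0.413194 + 0.124829 = 1.53802.
P₁ = e^(−E₁/kT) / Z = 0.413194/1.53802 = 0.2687.

0.2687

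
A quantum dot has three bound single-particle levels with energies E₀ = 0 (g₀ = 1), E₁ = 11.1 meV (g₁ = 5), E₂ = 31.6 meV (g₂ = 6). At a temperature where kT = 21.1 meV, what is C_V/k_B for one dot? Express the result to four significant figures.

Eᵢ/kT = 0, 0.526066, 1.49763.
Z = Σ gᵢe^(−Eᵢ/kT) = 1·e^(−0) + 5·e^(−0.526066) + 6·e^(−1.49763) = 1.00000 + 2.95463 + 1.34196 = 5.29659.
⟨E⟩ = 14.1983 meV, ⟨E²⟩ = 321.729 meV².
C_V/k_B = (⟨E²⟩ − ⟨E⟩²)/(kT)² = (321.729 − 201.592)/445.210 = 0.2698.

0.2698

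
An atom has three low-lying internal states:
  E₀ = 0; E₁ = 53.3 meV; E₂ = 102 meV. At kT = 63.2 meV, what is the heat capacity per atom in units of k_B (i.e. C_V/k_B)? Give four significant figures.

0.3298

Eᵢ/kT = 0, 0.843354, 1.61392.
Z = Σ e^(−Eᵢ/kT) = e^(−0) + e^(−0.843354) + e^(−1.61392) = 1.00000 + 0.430265 + 0.199106 = 1.62937.
⟨E⟩ = 26.5391 meV, ⟨E²⟩ = 2021.54 meV².
C_V/k_B = (⟨E²⟩ − ⟨E⟩²)/(kT)² = (2021.54 − 704.324)/3994.24 = 0.3298.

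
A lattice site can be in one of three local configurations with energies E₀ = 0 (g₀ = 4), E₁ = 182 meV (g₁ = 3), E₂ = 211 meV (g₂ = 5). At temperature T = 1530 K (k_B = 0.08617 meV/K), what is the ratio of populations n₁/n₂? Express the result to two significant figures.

k_BT = 0.08617 × 1530 K = 131.8 meV.
n₁/n₂ = (g₁/g₂) exp[−(E₁−E₂)/kT] = (3/5) × exp(−(-29 meV)/(131.8 meV)) = (3/5) × exp(0.2200) = 0.75.

0.75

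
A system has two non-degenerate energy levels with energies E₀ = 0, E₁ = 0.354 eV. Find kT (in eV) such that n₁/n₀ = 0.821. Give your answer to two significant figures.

1.8 eV

n₁/n₀ = exp[−(E₁−E₀)/kT] = 0.821.
⇒ (E₁−E₀)/kT = ln(1/0.821) = ln(1.218) = 0.1972.
kT = 0.354 eV / 0.1972 = 1.8 eV.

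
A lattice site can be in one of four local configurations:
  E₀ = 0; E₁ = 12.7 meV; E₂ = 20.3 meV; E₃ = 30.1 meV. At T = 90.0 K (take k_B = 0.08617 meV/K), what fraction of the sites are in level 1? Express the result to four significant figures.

0.1510

k_BT = 0.08617 × 90.0 K = 7.75530 meV.
Eᵢ/kT = 0, 1.63759, 2.61756, 3.88122.
Z = Σ e^(−Eᵢ/kT) = e^(−0) + e^(−1.63759) + e^(−2.61756) + e^(−3.88122) = 1.00000 + 0.194448 + 0.0729807 + 0.0206256 = 1.28805.
P₁ = e^(−E₁/kT) / Z = 0.194448/1.28805 = 0.1510.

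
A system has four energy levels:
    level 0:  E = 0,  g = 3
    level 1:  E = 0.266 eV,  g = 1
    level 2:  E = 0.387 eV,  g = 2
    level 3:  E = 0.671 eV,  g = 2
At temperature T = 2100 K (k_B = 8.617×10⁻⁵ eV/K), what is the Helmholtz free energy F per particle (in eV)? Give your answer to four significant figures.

k_BT = 8.617×10⁻⁵ × 2100 K = 0.180957 eV.
Eᵢ/kT = 0, 1.46996, 2.13863, 3.70806.
Z = Σ gᵢe^(−Eᵢ/kT) = 3·e^(−0) + 1·e^(−1.46996) + 2·e^(−2.13863) + 2·e^(−3.70806) = 3.00000 + 0.229935 + 0.235632 + 0.0490501 = 3.51462.
F = −kT ln Z = −0.180957 × ln(3.51462) = −0.180957 × 1.25693 = -0.2275 eV.

-0.2275 eV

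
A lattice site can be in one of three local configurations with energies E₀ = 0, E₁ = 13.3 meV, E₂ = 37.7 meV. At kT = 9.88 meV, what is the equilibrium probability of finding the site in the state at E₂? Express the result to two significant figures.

Eᵢ/kT = 0, 1.346, 3.816.
Z = Σ e^(−Eᵢ/kT) = e^(−0) + e^(−1.346) + e^(−3.816) = 1.000 + 0.2603 + 0.02202 = 1.282.
P₂ = e^(−E₂/kT) / Z = 0.02202/1.282 = 0.017.

0.017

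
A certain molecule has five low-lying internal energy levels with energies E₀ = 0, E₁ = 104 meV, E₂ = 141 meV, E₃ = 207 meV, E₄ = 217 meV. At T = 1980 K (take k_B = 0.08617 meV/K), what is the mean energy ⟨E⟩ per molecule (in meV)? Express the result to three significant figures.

94.0 meV

k_BT = 0.08617 × 1980 K = 170.62 meV.
Eᵢ/kT = 0, 0.60954, 0.82640, 1.2132, 1.2718.
Z = Σ e^(−Eᵢ/kT) = e^(−0) + e^(−0.60954) + e^(−0.82640) + e^(−1.2132) + e^(−1.2718) = 1.0000 + 0.54360 + 0.43762 + 0.29724 + 0.28033 = 2.5588.
⟨E⟩ = Σ Eᵢ e^(−Eᵢ/kT) / Z = (0·1.0000 + 104·0.54360 + 141·0.43762 + 207·0.29724 + 217·0.28033) / 2.5588 = 94.0 meV.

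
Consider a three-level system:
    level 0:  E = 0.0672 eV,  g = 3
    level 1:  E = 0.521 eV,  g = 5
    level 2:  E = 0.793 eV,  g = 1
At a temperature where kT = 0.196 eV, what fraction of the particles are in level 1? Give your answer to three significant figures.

Eᵢ/kT = 0.34286, 2.6582, 4.0459.
Z = Σ gᵢe^(−Eᵢ/kT) = 3·e^(−0.34286) + 5·e^(−2.6582) + 1·e^(−4.0459) = 2.1292 + 0.35037 + 0.017494 = 2.4971.
P₁ = g₁ e^(−E₁/kT) / Z = 0.35037/2.4971 = 0.140.

0.140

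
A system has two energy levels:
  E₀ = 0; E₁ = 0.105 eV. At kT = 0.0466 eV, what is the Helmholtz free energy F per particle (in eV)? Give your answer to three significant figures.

Eᵢ/kT = 0, 2.2532.
Z = Σ e^(−Eᵢ/kT) = e^(−0) + e^(−2.2532) = 1.0000 + 0.10506 = 1.1051.
F = −kT ln Z = −0.0466 × ln(1.1051) = −0.0466 × 0.099936 = -0.00466 eV.

-0.00466 eV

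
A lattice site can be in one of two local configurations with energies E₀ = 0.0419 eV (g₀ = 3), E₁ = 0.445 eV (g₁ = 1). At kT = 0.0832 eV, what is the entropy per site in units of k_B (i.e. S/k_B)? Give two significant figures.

1.1

Eᵢ/kT = 0.5036, 5.349.
Z = Σ gᵢe^(−Eᵢ/kT) = 3·e^(−0.5036) + 1·e^(−5.349) = 1.813 + 0.004753 = 1.818.
⟨E⟩ = Σ EᵢPᵢ = 0.04295 eV.
S/k_B = ln Z + ⟨E⟩/kT = ln(1.818) + 0.04295/0.0832 = 0.5977 + 0.5162 = 1.1.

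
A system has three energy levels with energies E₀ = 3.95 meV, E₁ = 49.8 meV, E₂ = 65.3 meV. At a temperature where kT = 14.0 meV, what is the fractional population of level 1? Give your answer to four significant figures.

Eᵢ/kT = 0.282143, 3.55714, 4.66429.
Z = Σ e^(−Eᵢ/kT) = e^(−0.282143) + e^(−3.55714) + e^(−4.66429) = 0.754166 + 0.0285203 + 0.00942594 = 0.792112.
P₁ = e^(−E₁/kT) / Z = 0.0285203/0.792112 = 0.03601.

0.03601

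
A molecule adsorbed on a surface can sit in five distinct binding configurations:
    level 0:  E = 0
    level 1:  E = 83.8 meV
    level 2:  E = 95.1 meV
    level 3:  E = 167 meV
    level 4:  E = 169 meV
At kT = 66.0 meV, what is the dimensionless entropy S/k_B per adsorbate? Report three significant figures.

Eᵢ/kT = 0, 1.2697, 1.4409, 2.5303, 2.5606.
Z = Σ e^(−Eᵢ/kT) = e^(−0) + e^(−1.2697) + e^(−1.4409) + e^(−2.5303) + e^(−2.5606) = 1.0000 + 0.28092 + 0.23671 + 0.079635 + 0.077258 = 1.6745.
⟨E⟩ = Σ EᵢPᵢ = 43.241 meV.
S/k_B = ln Z + ⟨E⟩/kT = ln(1.6745) + 43.241/66.0 = 0.51551 + 0.65517 = 1.17.

1.17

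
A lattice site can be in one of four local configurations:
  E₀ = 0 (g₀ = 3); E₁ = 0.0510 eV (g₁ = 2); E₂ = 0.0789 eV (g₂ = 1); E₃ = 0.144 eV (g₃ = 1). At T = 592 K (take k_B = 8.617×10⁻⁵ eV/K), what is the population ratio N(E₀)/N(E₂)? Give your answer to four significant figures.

14.09

k_BT = 8.617×10⁻⁵ × 592 K = 0.0510126 eV.
n₀/n₂ = (g₀/g₂) exp[−(E₀−E₂)/kT] = (3/1) × exp(−(-0.0789 eV)/(0.0510126 eV)) = (3/1) × exp(1.54668) = 14.09.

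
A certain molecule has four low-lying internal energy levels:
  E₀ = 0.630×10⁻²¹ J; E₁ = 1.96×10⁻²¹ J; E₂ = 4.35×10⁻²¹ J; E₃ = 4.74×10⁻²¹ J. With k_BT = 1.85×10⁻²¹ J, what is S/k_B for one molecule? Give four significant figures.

1.045

Eᵢ/kT = 0.340541, 1.05946, 2.35135, 2.56216.
Z = Σ e^(−Eᵢ/kT) = e^(−0.340541) + e^(−1.05946) + e^(−2.35135) + e^(−2.56216) = 0.711385 + 0.346643 + 0.0952405 + 0.0771379 = 1.23041.
⟨E⟩ = Σ EᵢPᵢ = 1.55031 ×10⁻²¹ J.
S/k_B = ln Z + ⟨E⟩/kT = ln(1.23041) + 1.55031/1.85 = 0.207347 + 0.838005 = 1.045.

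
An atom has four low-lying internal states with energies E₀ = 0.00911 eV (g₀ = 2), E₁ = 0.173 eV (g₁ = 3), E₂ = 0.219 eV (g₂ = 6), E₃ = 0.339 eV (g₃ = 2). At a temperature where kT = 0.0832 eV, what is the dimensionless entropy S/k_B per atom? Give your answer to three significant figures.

Eᵢ/kT = 0.10950, 2.0793, 2.6322, 4.0745.
Z = Σ gᵢe^(−Eᵢ/kT) = 2·e^(−0.10950) + 3·e^(−2.0793) + 6·e^(−2.6322) + 2·e^(−4.0745) = 1.7926 + 0.37505 + 0.43152 + 0.034001 = 2.6332.
⟨E⟩ = Σ EᵢPᵢ = 0.071109 eV.
S/k_B = ln Z + ⟨E⟩/kT = ln(2.6332) + 0.071109/0.0832 = 0.96820 + 0.85468 = 1.82.

1.82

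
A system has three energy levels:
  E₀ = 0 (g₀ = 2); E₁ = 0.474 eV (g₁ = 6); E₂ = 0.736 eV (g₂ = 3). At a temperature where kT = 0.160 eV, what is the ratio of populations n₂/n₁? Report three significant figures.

0.0972

n₂/n₁ = (g₂/g₁) exp[−(E₂−E₁)/kT] = (3/6) × exp(−(0.262 eV)/(0.160 eV)) = (3/6) × exp(-1.6375) = 0.0972.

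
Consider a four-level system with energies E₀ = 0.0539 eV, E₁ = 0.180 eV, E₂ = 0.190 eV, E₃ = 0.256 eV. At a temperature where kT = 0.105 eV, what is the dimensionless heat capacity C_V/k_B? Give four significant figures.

Eᵢ/kT = 0.513333, 1.71429, 1.80952, 2.43810.
Z = Σ e^(−Eᵢ/kT) = e^(−0.513333) + e^(−1.71429) + e^(−1.80952) + e^(−2.43810) = 0.598497 + 0.180092 + 0.163733 + 0.0873266 = 1.02965.
⟨E⟩ = 0.114738 eV, ⟨E²⟩ = 0.0186544 eV².
C_V/k_B = (⟨E²⟩ − ⟨E⟩²)/(kT)² = (0.0186544 − 0.0131648)/0.0110250 = 0.4979.

0.4979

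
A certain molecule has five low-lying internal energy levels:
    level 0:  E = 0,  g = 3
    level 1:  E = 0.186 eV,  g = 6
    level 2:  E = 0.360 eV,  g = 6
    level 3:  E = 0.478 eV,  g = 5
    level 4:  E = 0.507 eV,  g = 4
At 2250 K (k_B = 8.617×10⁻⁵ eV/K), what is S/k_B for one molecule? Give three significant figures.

2.77

k_BT = 8.617×10⁻⁵ × 2250 K = 0.19388 eV.
Eᵢ/kT = 0, 0.95936, 1.8568, 2.4654, 2.6150.
Z = Σ gᵢe^(−Eᵢ/kT) = 3·e^(−0) + 6·e^(−0.95936) + 6·e^(−1.8568) + 5·e^(−2.4654) + 4·e^(−2.6150) = 3.0000 + 2.2988 + 0.93703 + 0.42487 + 0.29267 = 6.9534.
⟨E⟩ = Σ EᵢPᵢ = 0.16055 eV.
S/k_B = ln Z + ⟨E⟩/kT = ln(6.9534) + 0.16055/0.19388 = 1.9392 + 0.82809 = 2.77.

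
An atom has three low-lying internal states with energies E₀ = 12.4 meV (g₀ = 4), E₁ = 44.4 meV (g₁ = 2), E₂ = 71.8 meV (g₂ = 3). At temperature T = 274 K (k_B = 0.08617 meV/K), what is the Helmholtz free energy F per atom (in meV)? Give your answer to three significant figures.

-24.4 meV

k_BT = 0.08617 × 274 K = 23.611 meV.
Eᵢ/kT = 0.52518, 1.8805, 3.0410.
Z = Σ gᵢe^(−Eᵢ/kT) = 4·e^(−0.52518) + 2·e^(−1.8805) + 3·e^(−3.0410) = 2.3658 + 0.30503 + 0.14336 = 2.8142.
F = −kT ln Z = −23.611 × ln(2.8142) = −23.611 × 1.0347 = -24.4 meV.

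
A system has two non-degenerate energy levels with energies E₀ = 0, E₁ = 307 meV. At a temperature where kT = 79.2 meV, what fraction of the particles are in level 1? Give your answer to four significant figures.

0.02031

Eᵢ/kT = 0, 3.87626.
Z = Σ e^(−Eᵢ/kT) = e^(−0) + e^(−3.87626) = 1.00000 + 0.0207282 = 1.02073.
P₁ = e^(−E₁/kT) / Z = 0.0207282/1.02073 = 0.02031.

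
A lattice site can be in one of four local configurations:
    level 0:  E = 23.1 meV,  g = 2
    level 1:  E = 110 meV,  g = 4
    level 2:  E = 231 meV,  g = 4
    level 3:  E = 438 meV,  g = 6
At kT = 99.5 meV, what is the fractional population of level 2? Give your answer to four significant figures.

Eᵢ/kT = 0.232161, 1.10553, 2.32161, 4.40201.
Z = Σ gᵢe^(−Eᵢ/kT) = 2·e^(−0.232161) + 4·e^(−1.10553) + 4·e^(−2.32161) + 6·e^(−4.40201) = 1.58564 + 1.32414 + 0.392462 + 0.0735161 = 3.37576.
P₂ = g₂ e^(−E₂/kT) / Z = 0.392462/3.37576 = 0.1163.

0.1163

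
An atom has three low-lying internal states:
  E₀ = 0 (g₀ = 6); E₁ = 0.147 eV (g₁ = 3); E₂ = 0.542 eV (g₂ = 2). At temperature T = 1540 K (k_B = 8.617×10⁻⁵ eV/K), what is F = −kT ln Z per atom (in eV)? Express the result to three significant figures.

-0.259 eV

k_BT = 8.617×10⁻⁵ × 1540 K = 0.13270 eV.
Eᵢ/kT = 0, 1.1078, 4.0844.
Z = Σ gᵢe^(−Eᵢ/kT) = 6·e^(−0) + 3·e^(−1.1078) + 2·e^(−4.0844) = 6.0000 + 0.99085 + 0.033666 = 7.0245.
F = −kT ln Z = −0.13270 × ln(7.0245) = −0.13270 × 1.9494 = -0.259 eV.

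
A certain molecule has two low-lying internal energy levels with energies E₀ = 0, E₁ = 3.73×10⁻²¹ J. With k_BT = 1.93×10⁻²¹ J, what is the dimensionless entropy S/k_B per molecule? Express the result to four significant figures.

0.3796

Eᵢ/kT = 0, 1.93264.
Z = Σ e^(−Eᵢ/kT) = e^(−0) + e^(−1.93264) = 1.00000 + 0.144766 = 1.14477.
⟨E⟩ = Σ EᵢPᵢ = 0.471691 ×10⁻²¹ J.
S/k_B = ln Z + ⟨E⟩/kT = ln(1.14477) + 0.471691/1.93 = 0.135204 + 0.244399 = 0.3796.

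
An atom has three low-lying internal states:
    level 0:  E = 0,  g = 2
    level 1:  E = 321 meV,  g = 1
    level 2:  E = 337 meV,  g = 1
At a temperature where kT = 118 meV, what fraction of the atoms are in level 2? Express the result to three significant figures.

Eᵢ/kT = 0, 2.7203, 2.8559.
Z = Σ gᵢe^(−Eᵢ/kT) = 2·e^(−0) + 1·e^(−2.7203) + 1·e^(−2.8559) = 2.0000 + 0.065855 + 0.057504 = 2.1234.
P₂ = g₂ e^(−E₂/kT) / Z = 0.057504/2.1234 = 0.0271.

0.0271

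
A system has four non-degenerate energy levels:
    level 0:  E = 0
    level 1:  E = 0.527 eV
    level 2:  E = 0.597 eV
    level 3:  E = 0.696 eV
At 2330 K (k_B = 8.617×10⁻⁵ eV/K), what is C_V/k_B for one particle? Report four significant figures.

0.9965

k_BT = 8.617×10⁻⁵ × 2330 K = 0.200776 eV.
Eᵢ/kT = 0, 2.62482, 2.97346, 3.46655.
Z = Σ e^(−Eᵢ/kT) = e^(−0) + e^(−2.62482) + e^(−2.97346) + e^(−3.46655) = 1.00000 + 0.0724528 + 0.0511261 + 0.0312246 = 1.15480.
⟨E⟩ = 0.0783142 eV, ⟨E²⟩ = 0.0463022 eV².
C_V/k_B = (⟨E²⟩ − ⟨E⟩²)/(kT)² = (0.0463022 − 0.00613311)/0.0403110 = 0.9965.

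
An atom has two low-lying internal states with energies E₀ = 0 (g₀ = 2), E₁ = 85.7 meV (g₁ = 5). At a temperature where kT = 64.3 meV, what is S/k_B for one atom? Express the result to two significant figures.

1.7

Eᵢ/kT = 0, 1.333.
Z = Σ gᵢe^(−Eᵢ/kT) = 2·e^(−0) + 5·e^(−1.333) = 2.000 + 1.318 = 3.318.
⟨E⟩ = Σ EᵢPᵢ = 34.04 meV.
S/k_B = ln Z + ⟨E⟩/kT = ln(3.318) + 34.04/64.3 = 1.199 + 0.5294 = 1.7.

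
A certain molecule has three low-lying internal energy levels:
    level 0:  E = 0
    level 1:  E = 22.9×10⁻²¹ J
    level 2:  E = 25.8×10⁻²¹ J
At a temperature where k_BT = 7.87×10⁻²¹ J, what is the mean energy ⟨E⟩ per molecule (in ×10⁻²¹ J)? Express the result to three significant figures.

Eᵢ/kT = 0, 2.9098, 3.2783.
Z = Σ e^(−Eᵢ/kT) = e^(−0) + e^(−2.9098) + e^(−3.2783) = 1.0000 + 0.054487 + 0.037692 = 1.0922.
⟨E⟩ = Σ Eᵢ e^(−Eᵢ/kT) / Z = (0·1.0000 + 22.9·0.054487 + 25.8·0.037692) / 1.0922 = 2.03 ×10⁻²¹ J.

2.03 ×10⁻²¹ J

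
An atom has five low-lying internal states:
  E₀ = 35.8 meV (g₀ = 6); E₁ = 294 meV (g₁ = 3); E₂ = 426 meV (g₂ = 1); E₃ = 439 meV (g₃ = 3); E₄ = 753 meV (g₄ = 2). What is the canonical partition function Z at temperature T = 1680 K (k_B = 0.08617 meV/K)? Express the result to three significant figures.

k_BT = 0.08617 × 1680 K = 144.77 meV.
Eᵢ/kT = 0.24729, 2.0308, 2.9426, 3.0324, 5.2014.
Z = Σ gᵢe^(−Eᵢ/kT) = 6·e^(−0.24729) + 3·e^(−2.0308) + 1·e^(−2.9426) + 3·e^(−3.0324) + 2·e^(−5.2014) = 4.6855 + 0.39369 + 0.052728 + 0.14460 + 0.011018 = 5.2875.

Z = 5.29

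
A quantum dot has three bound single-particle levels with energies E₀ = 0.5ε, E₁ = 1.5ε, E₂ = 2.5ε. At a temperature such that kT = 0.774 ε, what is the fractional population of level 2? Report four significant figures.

Eᵢ/kT = 0.645995, 1.93798, 3.22997.
Z = Σ e^(−Eᵢ/kT) = e^(−0.645995) + e^(−1.93798) + e^(−3.22997) = 0.524141 + 0.143995 + 0.0395587 = 0.707695.
P₂ = e^(−E₂/kT) / Z = 0.0395587/0.707695 = 0.05590.

0.05590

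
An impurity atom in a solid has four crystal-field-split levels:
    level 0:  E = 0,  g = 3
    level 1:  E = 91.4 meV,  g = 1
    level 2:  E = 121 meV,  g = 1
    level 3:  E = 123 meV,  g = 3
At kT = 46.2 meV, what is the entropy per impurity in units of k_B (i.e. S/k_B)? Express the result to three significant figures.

Eᵢ/kT = 0, 1.9784, 2.6190, 2.6623.
Z = Σ gᵢe^(−Eᵢ/kT) = 3·e^(−0) + 1·e^(−1.9784) + 1·e^(−2.6190) + 3·e^(−2.6623) = 3.0000 + 0.13829 + 0.072876 + 0.20936 = 3.4205.
⟨E⟩ = Σ EᵢPᵢ = 13.802 meV.
S/k_B = ln Z + ⟨E⟩/kT = ln(3.4205) + 13.802/46.2 = 1.2298 + 0.29874 = 1.53.

1.53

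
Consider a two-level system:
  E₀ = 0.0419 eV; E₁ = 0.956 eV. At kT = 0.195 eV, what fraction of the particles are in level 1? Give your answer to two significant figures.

Eᵢ/kT = 0.2149, 4.903.
Z = Σ e^(−Eᵢ/kT) = e^(−0.2149) + e^(−4.903) = 0.8066 + 0.007424 = 0.8140.
P₁ = e^(−E₁/kT) / Z = 0.007424/0.8140 = 0.0091.

0.0091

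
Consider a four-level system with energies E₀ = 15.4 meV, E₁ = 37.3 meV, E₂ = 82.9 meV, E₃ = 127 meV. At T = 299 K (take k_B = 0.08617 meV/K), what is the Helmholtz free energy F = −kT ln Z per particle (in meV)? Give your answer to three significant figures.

4.72 meV

k_BT = 0.08617 × 299 K = 25.765 meV.
Eᵢ/kT = 0.59771, 1.4477, 3.2175, 4.9292.
Z = Σ e^(−Eᵢ/kT) = e^(−0.59771) + e^(−1.4477) + e^(−3.2175) + e^(−4.9292) = 0.55007 + 0.23511 + 0.040055 + 0.0072323 = 0.83247.
F = −kT ln Z = −25.765 × ln(0.83247) = −25.765 × -0.18336 = 4.72 meV.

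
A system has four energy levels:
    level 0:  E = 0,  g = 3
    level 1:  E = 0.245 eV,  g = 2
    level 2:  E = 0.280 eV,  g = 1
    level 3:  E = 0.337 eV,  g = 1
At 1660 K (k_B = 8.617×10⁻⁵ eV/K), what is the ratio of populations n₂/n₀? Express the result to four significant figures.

k_BT = 8.617×10⁻⁵ × 1660 K = 0.143042 eV.
n₂/n₀ = (g₂/g₀) exp[−(E₂−E₀)/kT] = (1/3) × exp(−(0.280 eV)/(0.143042 eV)) = (1/3) × exp(-1.95747) = 0.04707.

0.04707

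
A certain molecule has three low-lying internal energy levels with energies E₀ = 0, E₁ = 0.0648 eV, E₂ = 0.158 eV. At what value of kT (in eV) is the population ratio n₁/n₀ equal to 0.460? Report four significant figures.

n₁/n₀ = exp[−(E₁−E₀)/kT] = 0.460.
⇒ (E₁−E₀)/kT = ln(1/0.460) = ln(2.17391) = 0.776527.
kT = 0.0648 eV / 0.776527 = 0.08345 eV.

0.08345 eV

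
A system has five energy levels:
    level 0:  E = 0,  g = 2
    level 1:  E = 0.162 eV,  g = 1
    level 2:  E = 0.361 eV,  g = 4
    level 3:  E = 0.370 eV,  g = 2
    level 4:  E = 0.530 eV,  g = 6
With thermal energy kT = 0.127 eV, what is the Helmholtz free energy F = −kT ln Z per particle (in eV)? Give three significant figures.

Eᵢ/kT = 0, 1.2756, 2.8425, 2.9134, 4.1732.
Z = Σ gᵢe^(−Eᵢ/kT) = 2·e^(−0) + 1·e^(−1.2756) + 4·e^(−2.8425) + 2·e^(−2.9134) + 6·e^(−4.1732) = 2.0000 + 0.27926 + 0.23312 + 0.10858 + 0.092417 = 2.7134.
F = −kT ln Z = −0.127 × ln(2.7134) = −0.127 × 0.99820 = -0.127 eV.

-0.127 eV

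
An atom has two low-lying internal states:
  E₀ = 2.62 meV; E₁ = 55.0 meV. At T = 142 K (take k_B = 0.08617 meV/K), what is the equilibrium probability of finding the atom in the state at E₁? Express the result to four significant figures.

0.01364

k_BT = 0.08617 × 142 K = 12.2361 meV.
Eᵢ/kT = 0.214121, 4.49490.
Z = Σ e^(−Eᵢ/kT) = e^(−0.214121) + e^(−4.49490) = 0.807251 + 0.0111658 = 0.818417.
P₁ = e^(−E₁/kT) / Z = 0.0111658/0.818417 = 0.01364.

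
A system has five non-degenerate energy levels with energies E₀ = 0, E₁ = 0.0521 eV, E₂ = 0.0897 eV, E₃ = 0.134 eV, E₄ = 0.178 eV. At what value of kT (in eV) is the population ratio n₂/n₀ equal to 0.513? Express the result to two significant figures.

n₂/n₀ = exp[−(E₂−E₀)/kT] = 0.513.
⇒ (E₂−E₀)/kT = ln(1/0.513) = ln(1.949) = 0.6673.
kT = 0.0897 eV / 0.6673 = 0.13 eV.

0.13 eV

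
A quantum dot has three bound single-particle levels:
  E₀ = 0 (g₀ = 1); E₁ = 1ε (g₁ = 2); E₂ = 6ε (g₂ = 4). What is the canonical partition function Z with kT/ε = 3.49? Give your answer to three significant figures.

Eᵢ/kT = 0, 0.28653, 1.7192.
Z = Σ gᵢe^(−Eᵢ/kT) = 1·e^(−0) + 2·e^(−0.28653) + 4·e^(−1.7192) = 1.0000 + 1.5017 + 0.71684 = 3.2185.

Z = 3.22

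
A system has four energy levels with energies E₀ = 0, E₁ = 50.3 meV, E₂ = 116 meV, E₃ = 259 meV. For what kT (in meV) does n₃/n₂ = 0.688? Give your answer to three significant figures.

382 meV

n₃/n₂ = exp[−(E₃−E₂)/kT] = 0.688.
⇒ (E₃−E₂)/kT = ln(1/0.688) = ln(1.4535) = 0.37397.
kT = 143 meV / 0.37397 = 382 meV.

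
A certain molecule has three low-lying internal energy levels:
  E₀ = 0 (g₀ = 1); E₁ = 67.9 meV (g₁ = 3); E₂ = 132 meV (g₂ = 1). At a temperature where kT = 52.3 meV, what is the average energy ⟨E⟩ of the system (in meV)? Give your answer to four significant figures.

34.85 meV

Eᵢ/kT = 0, 1.29828, 2.52390.
Z = Σ gᵢe^(−Eᵢ/kT) = 1·e^(−0) + 3·e^(−1.29828) + 1·e^(−2.52390) = 1.00000 + 0.819003 + 0.0801464 = 1.89915.
⟨E⟩ = Σ Eᵢ gᵢe^(−Eᵢ/kT) / Z = (0·1.00000 + 67.9·0.819003 + 132·0.0801464) / 1.89915 = 34.85 meV.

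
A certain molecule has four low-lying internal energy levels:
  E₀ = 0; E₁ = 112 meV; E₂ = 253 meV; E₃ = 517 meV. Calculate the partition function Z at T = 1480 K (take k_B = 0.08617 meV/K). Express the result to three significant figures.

k_BT = 0.08617 × 1480 K = 127.53 meV.
Eᵢ/kT = 0, 0.87822, 1.9838, 4.0539.
Z = Σ e^(−Eᵢ/kT) = e^(−0) + e^(−0.87822) + e^(−1.9838) + e^(−4.0539) = 1.0000 + 0.41552 + 0.13755 + 0.017355 = 1.5704.

Z = 1.57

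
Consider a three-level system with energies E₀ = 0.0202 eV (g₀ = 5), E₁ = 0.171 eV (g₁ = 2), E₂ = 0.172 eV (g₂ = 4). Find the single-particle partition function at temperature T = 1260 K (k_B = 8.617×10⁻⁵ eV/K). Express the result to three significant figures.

k_BT = 8.617×10⁻⁵ × 1260 K = 0.10857 eV.
Eᵢ/kT = 0.18606, 1.5750, 1.5842.
Z = Σ gᵢe^(−Eᵢ/kT) = 5·e^(−0.18606) + 2·e^(−1.5750) + 4·e^(−1.5842) = 4.1511 + 0.41402 + 0.82045 = 5.3856.

Z = 5.39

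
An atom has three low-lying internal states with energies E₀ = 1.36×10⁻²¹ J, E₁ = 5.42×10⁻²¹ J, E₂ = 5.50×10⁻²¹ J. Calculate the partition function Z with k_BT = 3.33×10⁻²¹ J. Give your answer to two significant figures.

Z = 1.1

Eᵢ/kT = 0.4084, 1.628, 1.652.
Z = Σ e^(−Eᵢ/kT) = e^(−0.4084) + e^(−1.628) + e^(−1.652) = 0.6647 + 0.1963 + 0.1917 = 1.053.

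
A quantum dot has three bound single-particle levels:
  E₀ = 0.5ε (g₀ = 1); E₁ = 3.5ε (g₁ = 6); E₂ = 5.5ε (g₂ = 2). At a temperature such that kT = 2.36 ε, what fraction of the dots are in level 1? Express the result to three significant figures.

0.576

Eᵢ/kT = 0.21186, 1.4831, 2.3305.
Z = Σ gᵢe^(−Eᵢ/kT) = 1·e^(−0.21186) + 6·e^(−1.4831) + 2·e^(−2.3305) = 0.80908 + 1.3616 + 0.19449 = 2.3652.
P₁ = g₁ e^(−E₁/kT) / Z = 1.3616/2.3652 = 0.576.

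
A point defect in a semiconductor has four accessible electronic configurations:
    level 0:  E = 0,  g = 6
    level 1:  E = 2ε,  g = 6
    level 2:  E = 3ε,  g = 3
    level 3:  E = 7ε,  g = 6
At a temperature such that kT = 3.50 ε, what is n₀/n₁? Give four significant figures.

n₀/n₁ = (g₀/g₁) exp[−(E₀−E₁)/kT] = (6/6) × exp(−(-2ε)/(3.50ε)) = (6/6) × exp(0.571429) = 1.771.

1.771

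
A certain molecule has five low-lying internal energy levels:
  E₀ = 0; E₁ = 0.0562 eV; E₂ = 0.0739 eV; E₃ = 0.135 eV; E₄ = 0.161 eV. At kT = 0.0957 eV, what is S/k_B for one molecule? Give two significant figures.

1.4

Eᵢ/kT = 0, 0.5873, 0.7722, 1.411, 1.682.
Z = Σ e^(−Eᵢ/kT) = e^(−0) + e^(−0.5873) + e^(−0.7722) + e^(−1.411) + e^(−1.682) = 1.000 + 0.5558 + 0.4620 + 0.2439 + 0.1860 = 2.448.
⟨E⟩ = Σ EᵢPᵢ = 0.05239 eV.
S/k_B = ln Z + ⟨E⟩/kT = ln(2.448) + 0.05239/0.0957 = 0.8953 + 0.5474 = 1.4.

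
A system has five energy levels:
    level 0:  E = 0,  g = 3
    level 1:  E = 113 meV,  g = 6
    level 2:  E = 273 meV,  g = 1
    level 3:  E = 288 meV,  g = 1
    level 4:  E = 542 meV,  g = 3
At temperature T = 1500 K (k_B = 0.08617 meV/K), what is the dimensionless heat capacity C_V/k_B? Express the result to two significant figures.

0.41

k_BT = 0.08617 × 1500 K = 129.3 meV.
Eᵢ/kT = 0, 0.8739, 2.111, 2.227, 4.192.
Z = Σ gᵢe^(−Eᵢ/kT) = 3·e^(−0) + 6·e^(−0.8739) + 1·e^(−2.111) + 1·e^(−2.227) + 3·e^(−4.192) = 3.000 + 2.504 + 0.1211 + 0.1079 + 0.04535 = 5.778.
⟨E⟩ = 64.32 meV, ⟨E²⟩ = 10950 meV².
C_V/k_B = (⟨E²⟩ − ⟨E⟩²)/(kT)² = (10950 − 4137)/16720 = 0.41.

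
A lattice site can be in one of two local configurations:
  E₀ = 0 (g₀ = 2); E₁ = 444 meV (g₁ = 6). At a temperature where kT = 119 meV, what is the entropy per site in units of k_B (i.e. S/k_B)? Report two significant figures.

Eᵢ/kT = 0, 3.731.
Z = Σ gᵢe^(−Eᵢ/kT) = 2·e^(−0) + 6·e^(−3.731) = 2.000 + 0.1438 = 2.144.
⟨E⟩ = Σ EᵢPᵢ = 29.78 meV.
S/k_B = ln Z + ⟨E⟩/kT = ln(2.144) + 29.78/119 = 0.7627 + 0.2503 = 1.0.

1.0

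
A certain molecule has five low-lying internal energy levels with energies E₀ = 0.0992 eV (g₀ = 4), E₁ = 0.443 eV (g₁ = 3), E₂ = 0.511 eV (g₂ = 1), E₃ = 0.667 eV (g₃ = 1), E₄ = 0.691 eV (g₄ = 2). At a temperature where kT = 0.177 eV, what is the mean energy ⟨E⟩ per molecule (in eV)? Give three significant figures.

0.154 eV

Eᵢ/kT = 0.56045, 2.5028, 2.8870, 3.7684, 3.9040.
Z = Σ gᵢe^(−Eᵢ/kT) = 4·e^(−0.56045) + 3·e^(−2.5028) + 1·e^(−2.8870) + 1·e^(−3.7684) + 2·e^(−3.9040) = 2.2838 + 0.24557 + 0.055743 + 0.023089 + 0.040322 = 2.6485.
⟨E⟩ = Σ Eᵢ gᵢe^(−Eᵢ/kT) / Z = (0.0992·2.2838 + 0.443·0.24557 + 0.511·0.055743 + 0.667·0.023089 + 0.691·0.040322) / 2.6485 = 0.154 eV.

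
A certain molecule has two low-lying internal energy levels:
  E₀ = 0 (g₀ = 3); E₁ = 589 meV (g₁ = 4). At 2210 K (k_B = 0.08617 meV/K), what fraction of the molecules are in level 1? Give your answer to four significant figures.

0.05704

k_BT = 0.08617 × 2210 K = 190.436 meV.
Eᵢ/kT = 0, 3.09290.
Z = Σ gᵢe^(−Eᵢ/kT) = 3·e^(−0) + 4·e^(−3.09290) = 3.00000 + 0.181481 = 3.18148.
P₁ = g₁ e^(−E₁/kT) / Z = 0.181481/3.18148 = 0.05704.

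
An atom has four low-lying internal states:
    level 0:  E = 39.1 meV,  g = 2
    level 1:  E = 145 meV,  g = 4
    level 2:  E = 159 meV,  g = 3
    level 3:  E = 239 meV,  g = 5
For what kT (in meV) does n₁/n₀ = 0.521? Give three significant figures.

n₁/n₀ = (g₁/g₀) exp[−(E₁−E₀)/kT] = 0.521.
⇒ (E₁−E₀)/kT = ln((4/2)/0.521) = ln(3.8388) = 1.3452.
kT = 105.9 meV / 1.3452 = 78.7 meV.

78.7 meV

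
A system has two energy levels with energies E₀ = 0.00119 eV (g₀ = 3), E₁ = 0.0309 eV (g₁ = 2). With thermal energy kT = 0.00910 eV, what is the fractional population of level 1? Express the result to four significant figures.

0.02484

Eᵢ/kT = 0.130769, 3.39560.
Z = Σ gᵢe^(−Eᵢ/kT) = 3·e^(−0.130769) + 2·e^(−3.39560) = 2.63226 + 0.0670409 = 2.69930.
P₁ = g₁ e^(−E₁/kT) / Z = 0.0670409/2.69930 = 0.02484.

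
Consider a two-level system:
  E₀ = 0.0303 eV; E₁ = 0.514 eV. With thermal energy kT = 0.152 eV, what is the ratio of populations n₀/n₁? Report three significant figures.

24.1

n₀/n₁ = exp[−(E₀−E₁)/kT] = exp(−(-0.4837 eV)/(0.152 eV)) = exp(3.1822) = 24.1.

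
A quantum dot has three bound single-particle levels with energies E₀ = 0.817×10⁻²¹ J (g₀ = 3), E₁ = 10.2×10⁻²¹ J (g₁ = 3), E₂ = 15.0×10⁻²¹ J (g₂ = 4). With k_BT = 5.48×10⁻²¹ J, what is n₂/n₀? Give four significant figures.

0.1002

n₂/n₀ = (g₂/g₀) exp[−(E₂−E₀)/kT] = (4/3) × exp(−(14.183 ×10⁻²¹ J)/(5.48 ×10⁻²¹ J)) = (4/3) × exp(-2.58814) = 0.1002.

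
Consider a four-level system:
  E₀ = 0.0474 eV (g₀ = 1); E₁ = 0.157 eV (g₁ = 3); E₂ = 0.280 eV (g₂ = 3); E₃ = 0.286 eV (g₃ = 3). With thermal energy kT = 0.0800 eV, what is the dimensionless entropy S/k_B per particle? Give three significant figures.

1.68

Eᵢ/kT = 0.59250, 1.9625, 3.5000, 3.5750.
Z = Σ gᵢe^(−Eᵢ/kT) = 1·e^(−0.59250) + 3·e^(−1.9625) + 3·e^(−3.5000) + 3·e^(−3.5750) = 0.55294 + 0.42152 + 0.090592 + 0.084046 = 1.1491.
⟨E⟩ = Σ EᵢPᵢ = 0.12339 eV.
S/k_B = ln Z + ⟨E⟩/kT = ln(1.1491) + 0.12339/0.0800 = 0.13898 + 1.5424 = 1.68.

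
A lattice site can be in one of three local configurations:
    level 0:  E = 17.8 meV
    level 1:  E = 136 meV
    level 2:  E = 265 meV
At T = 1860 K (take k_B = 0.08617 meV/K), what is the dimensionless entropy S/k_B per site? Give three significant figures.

0.929

k_BT = 0.08617 × 1860 K = 160.28 meV.
Eᵢ/kT = 0.11106, 0.84852, 1.6534.
Z = Σ e^(−Eᵢ/kT) = e^(−0.11106) + e^(−0.84852) + e^(−1.6534) = 0.89489 + 0.42805 + 0.19140 = 1.5143.
⟨E⟩ = Σ EᵢPᵢ = 82.457 meV.
S/k_B = ln Z + ⟨E⟩/kT = ln(1.5143) + 82.457/160.28 = 0.41495 + 0.51446 = 0.929.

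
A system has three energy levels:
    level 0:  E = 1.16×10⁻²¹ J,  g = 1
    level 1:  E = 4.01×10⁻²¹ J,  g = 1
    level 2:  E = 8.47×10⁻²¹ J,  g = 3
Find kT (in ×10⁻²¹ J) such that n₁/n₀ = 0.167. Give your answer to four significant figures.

n₁/n₀ = (g₁/g₀) exp[−(E₁−E₀)/kT] = 0.167.
⇒ (E₁−E₀)/kT = ln((1/1)/0.167) = ln(5.98802) = 1.78976.
kT = 2.85 ×10⁻²¹ J / 1.78976 = 1.592 ×10⁻²¹ J.

1.592 ×10⁻²¹ J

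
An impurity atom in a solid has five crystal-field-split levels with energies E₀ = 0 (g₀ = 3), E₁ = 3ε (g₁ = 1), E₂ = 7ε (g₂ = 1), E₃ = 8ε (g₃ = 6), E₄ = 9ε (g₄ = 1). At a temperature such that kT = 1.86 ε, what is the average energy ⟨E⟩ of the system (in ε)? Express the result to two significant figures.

0.45 ε

Eᵢ/kT = 0, 1.613, 3.763, 4.301, 4.839.
Z = Σ gᵢe^(−Eᵢ/kT) = 3·e^(−0) + 1·e^(−1.613) + 1·e^(−3.763) + 6·e^(−4.301) + 1·e^(−4.839) = 3.000 + 0.1993 + 0.02321 + 0.08133 + 0.007915 = 3.312.
⟨E⟩ = Σ Eᵢ gᵢe^(−Eᵢ/kT) / Z = (0·3.000 + 3·0.1993 + 7·0.02321 + 8·0.08133 + 9·0.007915) / 3.312 = 0.45 ε.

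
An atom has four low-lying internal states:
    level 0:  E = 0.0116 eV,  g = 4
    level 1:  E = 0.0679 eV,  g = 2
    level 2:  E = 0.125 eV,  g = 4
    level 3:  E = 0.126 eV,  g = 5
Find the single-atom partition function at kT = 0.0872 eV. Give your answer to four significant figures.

Eᵢ/kT = 0.133028, 0.778670, 1.43349, 1.44495.
Z = Σ gᵢe^(−Eᵢ/kT) = 4·e^(−0.133028) + 2·e^(−0.778670) + 4·e^(−1.43349) + 5·e^(−1.44495) = 3.50176 + 0.918032 + 0.953901 + 1.17879 = 6.55248.

Z = 6.552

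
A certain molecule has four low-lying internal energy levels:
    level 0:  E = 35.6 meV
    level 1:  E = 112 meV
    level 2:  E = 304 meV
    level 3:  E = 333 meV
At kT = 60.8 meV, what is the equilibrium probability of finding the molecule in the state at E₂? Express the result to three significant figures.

Eᵢ/kT = 0.58553, 1.8421, 5.0000, 5.4770.
Z = Σ e^(−Eᵢ/kT) = e^(−0.58553) + e^(−1.8421) + e^(−5.0000) + e^(−5.4770) = 0.55681 + 0.15848 + 0.0067379 + 0.0041819 = 0.72621.
P₂ = e^(−E₂/kT) / Z = 0.0067379/0.72621 = 0.00928.

0.00928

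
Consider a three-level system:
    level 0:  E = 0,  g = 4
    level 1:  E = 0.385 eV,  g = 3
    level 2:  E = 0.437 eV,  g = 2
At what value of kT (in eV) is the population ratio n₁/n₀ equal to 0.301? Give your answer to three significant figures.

0.422 eV

n₁/n₀ = (g₁/g₀) exp[−(E₁−E₀)/kT] = 0.301.
⇒ (E₁−E₀)/kT = ln((3/4)/0.301) = ln(2.4917) = 0.91297.
kT = 0.385 eV / 0.91297 = 0.422 eV.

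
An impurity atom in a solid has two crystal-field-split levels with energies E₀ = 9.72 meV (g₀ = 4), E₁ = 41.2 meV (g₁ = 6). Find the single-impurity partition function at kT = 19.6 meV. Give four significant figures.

Eᵢ/kT = 0.495918, 2.10204.
Z = Σ gᵢe^(−Eᵢ/kT) = 4·e^(−0.495918) + 6·e^(−2.10204) = 2.43605 + 0.733241 = 3.16929.

Z = 3.169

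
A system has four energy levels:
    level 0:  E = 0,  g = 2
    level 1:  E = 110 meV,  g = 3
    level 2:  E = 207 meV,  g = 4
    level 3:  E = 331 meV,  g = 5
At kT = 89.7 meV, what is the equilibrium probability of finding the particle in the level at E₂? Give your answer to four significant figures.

Eᵢ/kT = 0, 1.22631, 2.30769, 3.69008.
Z = Σ gᵢe^(−Eᵢ/kT) = 2·e^(−0) + 3·e^(−1.22631) + 4·e^(−2.30769) + 5·e^(−3.69008) = 2.00000 + 0.880119 + 0.397963 + 0.124850 = 3.40293.
P₂ = g₂ e^(−E₂/kT) / Z = 0.397963/3.40293 = 0.1169.

0.1169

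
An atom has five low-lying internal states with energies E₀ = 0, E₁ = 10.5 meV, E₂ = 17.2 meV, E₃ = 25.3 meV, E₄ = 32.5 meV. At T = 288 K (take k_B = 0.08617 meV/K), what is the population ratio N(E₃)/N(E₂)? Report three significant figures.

k_BT = 0.08617 × 288 K = 24.817 meV.
n₃/n₂ = exp[−(E₃−E₂)/kT] = exp(−(8.1 meV)/(24.817 meV)) = exp(-0.32639) = 0.722.

0.722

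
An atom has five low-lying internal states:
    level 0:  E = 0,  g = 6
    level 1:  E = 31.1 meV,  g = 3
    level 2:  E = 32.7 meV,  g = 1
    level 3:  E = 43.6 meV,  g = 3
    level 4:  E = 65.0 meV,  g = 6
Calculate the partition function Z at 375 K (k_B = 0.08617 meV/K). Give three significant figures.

Z = 9.09

k_BT = 0.08617 × 375 K = 32.314 meV.
Eᵢ/kT = 0, 0.96243, 1.0119, 1.3493, 2.0115.
Z = Σ gᵢe^(−Eᵢ/kT) = 6·e^(−0) + 3·e^(−0.96243) + 1·e^(−1.0119) + 3·e^(−1.3493) + 6·e^(−2.0115) = 6.0000 + 1.1459 + 0.36353 + 0.77827 + 0.80273 = 9.0904.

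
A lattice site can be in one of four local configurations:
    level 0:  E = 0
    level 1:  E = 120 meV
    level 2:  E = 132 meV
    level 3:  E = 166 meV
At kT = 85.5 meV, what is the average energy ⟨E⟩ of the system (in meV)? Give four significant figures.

50.85 meV

Eᵢ/kT = 0, 1.40351, 1.54386, 1.94152.
Z = Σ e^(−Eᵢ/kT) = e^(−0) + e^(−1.40351) + e^(−1.54386) + e^(−1.94152) = 1.00000 + 0.245733 + 0.213555 + 0.143486 = 1.60277.
⟨E⟩ = Σ Eᵢ e^(−Eᵢ/kT) / Z = (0·1.00000 + 120·0.245733 + 132·0.213555 + 166·0.143486) / 1.60277 = 50.85 meV.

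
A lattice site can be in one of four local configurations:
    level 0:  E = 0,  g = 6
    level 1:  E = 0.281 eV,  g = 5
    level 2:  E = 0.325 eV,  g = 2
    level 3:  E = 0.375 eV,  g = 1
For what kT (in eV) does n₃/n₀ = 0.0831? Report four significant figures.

0.5388 eV

n₃/n₀ = (g₃/g₀) exp[−(E₃−E₀)/kT] = 0.0831.
⇒ (E₃−E₀)/kT = ln((1/6)/0.0831) = ln(2.00562) = 0.695953.
kT = 0.375 eV / 0.695953 = 0.5388 eV.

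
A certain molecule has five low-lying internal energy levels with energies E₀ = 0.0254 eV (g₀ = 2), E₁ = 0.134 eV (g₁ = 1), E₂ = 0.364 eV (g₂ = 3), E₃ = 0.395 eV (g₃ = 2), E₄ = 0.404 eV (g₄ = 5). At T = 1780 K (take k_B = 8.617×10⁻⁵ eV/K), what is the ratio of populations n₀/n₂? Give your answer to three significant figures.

6.06

k_BT = 8.617×10⁻⁵ × 1780 K = 0.15338 eV.
n₀/n₂ = (g₀/g₂) exp[−(E₀−E₂)/kT] = (2/3) × exp(−(-0.3386 eV)/(0.15338 eV)) = (2/3) × exp(2.2076) = 6.06.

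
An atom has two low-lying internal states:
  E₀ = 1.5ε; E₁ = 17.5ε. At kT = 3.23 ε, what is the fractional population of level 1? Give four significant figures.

Eᵢ/kT = 0.464396, 5.41796.
Z = Σ e^(−Eᵢ/kT) = e^(−0.464396) + e^(−5.41796) = 0.628515 + 0.00443619 = 0.632951.
P₁ = e^(−E₁/kT) / Z = 0.00443619/0.632951 = 0.007009.

0.007009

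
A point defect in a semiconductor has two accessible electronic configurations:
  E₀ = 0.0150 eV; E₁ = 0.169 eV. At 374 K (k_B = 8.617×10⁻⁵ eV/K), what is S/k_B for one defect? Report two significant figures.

k_BT = 8.617×10⁻⁵ × 374 K = 0.03223 eV.
Eᵢ/kT = 0.4654, 5.244.
Z = Σ e^(−Eᵢ/kT) = e^(−0.4654) + e^(−5.244) = 0.6279 + 0.005279 = 0.6332.
⟨E⟩ = Σ EᵢPᵢ = 0.01628 eV.
S/k_B = ln Z + ⟨E⟩/kT = ln(0.6332) + 0.01628/0.03223 = -0.4570 + 0.5051 = 0.048.

0.048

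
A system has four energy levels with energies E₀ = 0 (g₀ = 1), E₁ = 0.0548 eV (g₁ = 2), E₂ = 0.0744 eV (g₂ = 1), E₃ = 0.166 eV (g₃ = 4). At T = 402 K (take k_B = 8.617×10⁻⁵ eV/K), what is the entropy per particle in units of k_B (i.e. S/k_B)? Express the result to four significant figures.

k_BT = 8.617×10⁻⁵ × 402 K = 0.0346403 eV.
Eᵢ/kT = 0, 1.58197, 2.14779, 4.79211.
Z = Σ gᵢe^(−Eᵢ/kT) = 1·e^(−0) + 2·e^(−1.58197) + 1·e^(−2.14779) + 4·e^(−4.79211) = 1.00000 + 0.411139 + 0.116742 + 0.0331797 = 1.56106.
⟨E⟩ = Σ EᵢPᵢ = 0.0235249 eV.
S/k_B = ln Z + ⟨E⟩/kT = ln(1.56106) + 0.0235249/0.0346403 = 0.445365 + 0.679119 = 1.124.

1.124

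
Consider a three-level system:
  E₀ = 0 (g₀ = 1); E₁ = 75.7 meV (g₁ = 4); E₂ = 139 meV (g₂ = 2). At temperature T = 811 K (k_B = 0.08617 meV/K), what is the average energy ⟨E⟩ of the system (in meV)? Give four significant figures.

53.48 meV

k_BT = 0.08617 × 811 K = 69.8839 meV.
Eᵢ/kT = 0, 1.08323, 1.98901.
Z = Σ gᵢe^(−Eᵢ/kT) = 1·e^(−0) + 4·e^(−1.08323) + 2·e^(−1.98901) = 1.00000 + 1.35400 + 0.273662 = 2.62766.
⟨E⟩ = Σ Eᵢ gᵢe^(−Eᵢ/kT) / Z = (0·1.00000 + 75.7·1.35400 + 139·0.273662) / 2.62766 = 53.48 meV.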